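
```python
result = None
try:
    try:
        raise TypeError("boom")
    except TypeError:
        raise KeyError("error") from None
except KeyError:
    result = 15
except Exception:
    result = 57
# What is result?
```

Step-by-step execution trace:
1. Inner try raises TypeError; inner `except TypeError` catches it.
2. `raise KeyError(...) from None` raises KeyError (from None suppresses __context__, but the active exception is still KeyError).
3. Outer `except KeyError` matches → result = 15.
4. `except Exception` is not reached.
Result: 15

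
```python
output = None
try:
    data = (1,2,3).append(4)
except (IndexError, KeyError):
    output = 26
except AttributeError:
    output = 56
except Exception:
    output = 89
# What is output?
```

Step-by-step execution trace:
1. `data = (1,2,3).append(4)` raises AttributeError.
2. `except (IndexError, KeyError)` does not match AttributeError; skipped.
3. `except AttributeError` matches (exact type match) → output = 56.
4. `except Exception` is not reached.
Result: 56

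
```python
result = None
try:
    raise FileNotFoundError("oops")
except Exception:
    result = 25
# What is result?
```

Step-by-step execution trace:
1. `raise FileNotFoundError(...)` raises FileNotFoundError.
2. `except Exception` matches (FileNotFoundError is a subclass of Exception) → result = 25.
Result: 25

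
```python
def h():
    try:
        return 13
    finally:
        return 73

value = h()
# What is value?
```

Step-by-step execution trace:
1. `h()` enters try: `return 13` sets pending return value 13.
2. Before returning, `finally: return 73` runs and overrides the pending return.
3. h() returns 73 → value = 73.
Result: 73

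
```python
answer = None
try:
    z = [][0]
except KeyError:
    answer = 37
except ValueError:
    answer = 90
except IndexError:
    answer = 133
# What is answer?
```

Step-by-step execution trace:
1. `z = [][0]` raises IndexError.
2. `except KeyError` does not match IndexError; skipped.
3. `except ValueError` does not match IndexError; skipped.
4. `except IndexError` matches → answer = 133.
Result: 133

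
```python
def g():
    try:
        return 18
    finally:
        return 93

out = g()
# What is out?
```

Step-by-step execution trace:
1. `g()` enters try: `return 18` sets pending return value 18.
2. Before returning, `finally: return 93` runs and overrides the pending return.
3. g() returns 93 → out = 93.
Result: 93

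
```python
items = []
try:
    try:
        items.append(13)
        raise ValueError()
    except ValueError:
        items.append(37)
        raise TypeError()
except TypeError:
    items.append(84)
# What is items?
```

Step-by-step execution trace:
1. Inner try: `items.append(13)` → items = [13].
2. `raise ValueError()` raises ValueError.
3. Inner `except ValueError` matches → `items.append(37)` → items = [13, 37].
4. `raise TypeError()` raises TypeError; propagates to outer try.
5. Outer `except TypeError` matches → `items.append(84)` → items = [13, 37, 84].
Result: [13, 37, 84]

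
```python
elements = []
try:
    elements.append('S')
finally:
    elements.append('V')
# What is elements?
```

Step-by-step execution trace:
1. try: `elements.append('S')` → elements = ['S'].
2. The try body completes without raising.
3. finally always runs: `elements.append('V')` → elements = ['S', 'V'].
Result: ['S', 'V']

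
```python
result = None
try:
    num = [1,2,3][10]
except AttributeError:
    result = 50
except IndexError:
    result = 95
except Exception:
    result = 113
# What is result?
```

Step-by-step execution trace:
1. `num = [1,2,3][10]` raises IndexError.
2. `except AttributeError` does not match IndexError; skipped.
3. `except IndexError` matches → result = 95.
4. Remaining except clauses are skipped.
Result: 95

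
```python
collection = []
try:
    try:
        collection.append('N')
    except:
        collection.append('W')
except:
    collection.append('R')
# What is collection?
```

Step-by-step execution trace:
1. Inner try: `collection.append('N')` → collection = ['N']. No exception raised.
2. Inner `except` is skipped.
3. Inner try completes normally; outer `except` is skipped.
Result: ['N']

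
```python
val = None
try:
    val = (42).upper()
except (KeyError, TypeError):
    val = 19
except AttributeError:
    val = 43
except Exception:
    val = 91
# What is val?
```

Step-by-step execution trace:
1. `val = (42).upper()` raises AttributeError.
2. `except (KeyError, TypeError)` does not match AttributeError; skipped.
3. `except AttributeError` matches (exact type match) → val = 43.
4. `except Exception` is not reached.
Result: 43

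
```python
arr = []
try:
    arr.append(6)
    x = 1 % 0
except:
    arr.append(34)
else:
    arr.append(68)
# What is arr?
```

Step-by-step execution trace:
1. try: `arr.append(6)` → arr = [6].
2. `x = 1 % 0` raises ZeroDivisionError.
3. bare `except` matches → `arr.append(34)` → arr = [6, 34].
4. `else` is skipped (an exception was raised).
Result: [6, 34]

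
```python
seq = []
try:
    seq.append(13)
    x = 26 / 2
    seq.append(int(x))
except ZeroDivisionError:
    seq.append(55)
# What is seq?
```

Step-by-step execution trace:
1. try: `seq.append(13)` → seq = [13].
2. `x = 26 / 2` → x = 13.0. No exception raised.
3. `seq.append(int(x))` → seq = [13, 13].
4. `except ZeroDivisionError` is skipped (no exception was raised).
Result: [13, 13]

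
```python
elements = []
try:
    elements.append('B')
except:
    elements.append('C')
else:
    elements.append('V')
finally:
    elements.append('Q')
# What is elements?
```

Step-by-step execution trace:
1. try: `elements.append('B')` → elements = ['B']. No exception raised.
2. `except` is skipped.
3. `else` runs: `elements.append('V')` → elements = ['B', 'V'].
4. `finally` always runs: `elements.append('Q')` → elements = ['B', 'V', 'Q'].
Result: ['B', 'V', 'Q']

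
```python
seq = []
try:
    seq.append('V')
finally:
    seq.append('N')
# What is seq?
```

Step-by-step execution trace:
1. try: `seq.append('V')` → seq = ['V'].
2. The try body completes without raising.
3. finally always runs: `seq.append('N')` → seq = ['V', 'N'].
Result: ['V', 'N']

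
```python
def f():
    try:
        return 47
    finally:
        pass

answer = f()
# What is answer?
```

Step-by-step execution trace:
1. `f()` enters try: `return 47` sets pending return value 47.
2. Before returning, `finally: pass` runs (no effect).
3. f() returns 47 → answer = 47.
Result: 47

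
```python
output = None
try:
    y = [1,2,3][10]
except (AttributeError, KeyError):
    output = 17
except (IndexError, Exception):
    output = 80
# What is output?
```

Step-by-step execution trace:
1. `y = [1,2,3][10]` raises IndexError.
2. `except (AttributeError, KeyError)` does not match IndexError; skipped.
3. `except (IndexError, Exception)` matches (IndexError is in the tuple) → output = 80.
Result: 80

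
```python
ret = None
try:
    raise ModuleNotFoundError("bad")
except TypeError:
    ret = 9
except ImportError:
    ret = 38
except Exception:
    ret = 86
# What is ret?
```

Step-by-step execution trace:
1. `raise ModuleNotFoundError(...)` raises ModuleNotFoundError.
2. `except TypeError` does not match (ModuleNotFoundError is not a subclass of TypeError); skipped.
3. `except ImportError` matches (ModuleNotFoundError is a subclass of ImportError) → ret = 38.
4. `except Exception` is not reached.
Result: 38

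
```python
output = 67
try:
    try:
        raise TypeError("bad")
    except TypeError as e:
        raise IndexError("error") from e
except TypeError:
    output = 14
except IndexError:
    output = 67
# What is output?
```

Step-by-step execution trace:
1. Inner try raises TypeError; inner `except TypeError as e` catches it.
2. `raise IndexError(...) from e` raises IndexError (TypeError is attached as __cause__, but only IndexError is active).
3. Outer `except TypeError` does not match IndexError; skipped.
4. Outer `except IndexError` matches → output = 67.
Result: 67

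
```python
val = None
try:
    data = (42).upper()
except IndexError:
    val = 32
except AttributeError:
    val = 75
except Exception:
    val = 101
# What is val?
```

Step-by-step execution trace:
1. `data = (42).upper()` raises AttributeError.
2. `except IndexError` does not match AttributeError; skipped.
3. `except AttributeError` matches → val = 75.
4. Remaining except clauses are skipped.
Result: 75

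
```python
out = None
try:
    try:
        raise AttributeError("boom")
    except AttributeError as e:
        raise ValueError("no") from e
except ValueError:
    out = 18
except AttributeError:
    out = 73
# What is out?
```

Step-by-step execution trace:
1. Inner try raises AttributeError; inner `except AttributeError as e` catches it.
2. `raise ValueError(...) from e` raises ValueError (AttributeError is attached as __cause__, but only ValueError is active).
3. Outer `except ValueError` matches → out = 18.
4. `except AttributeError` is not reached.
Result: 18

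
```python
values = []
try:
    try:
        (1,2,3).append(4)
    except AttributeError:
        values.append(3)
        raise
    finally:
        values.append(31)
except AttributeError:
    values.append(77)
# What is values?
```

Step-by-step execution trace:
1. Inner try: `(1,2,3).append(4)` raises AttributeError.
2. Inner `except AttributeError` matches → `values.append(3)` → values = [3].
3. bare `raise` re-raises AttributeError.
4. Inner `finally` runs during unwinding: `values.append(31)` → values = [3, 31].
5. Outer `except AttributeError` matches → `values.append(77)` → values = [3, 31, 77].
Result: [3, 31, 77]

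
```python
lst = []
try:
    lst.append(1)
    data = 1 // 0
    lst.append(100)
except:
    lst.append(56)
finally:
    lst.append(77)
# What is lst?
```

Step-by-step execution trace:
1. try: `lst.append(1)` → lst = [1].
2. `data = 1 // 0` raises ZeroDivisionError; `lst.append(100)` is not reached.
3. bare `except` matches → `lst.append(56)` → lst = [1, 56].
4. finally always runs: `lst.append(77)` → lst = [1, 56, 77].
Result: [1, 56, 77]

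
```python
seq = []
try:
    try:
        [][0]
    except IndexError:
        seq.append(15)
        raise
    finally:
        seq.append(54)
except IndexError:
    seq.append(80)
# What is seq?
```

Step-by-step execution trace:
1. Inner try: `[][0]` raises IndexError.
2. Inner `except IndexError` matches → `seq.append(15)` → seq = [15].
3. bare `raise` re-raises IndexError.
4. Inner `finally` runs during unwinding: `seq.append(54)` → seq = [15, 54].
5. Outer `except IndexError` matches → `seq.append(80)` → seq = [15, 54, 80].
Result: [15, 54, 80]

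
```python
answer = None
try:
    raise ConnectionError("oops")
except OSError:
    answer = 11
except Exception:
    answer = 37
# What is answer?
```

Step-by-step execution trace:
1. `raise ConnectionError(...)` raises ConnectionError.
2. `except OSError` matches (ConnectionError is a subclass of OSError) → answer = 11.
3. `except Exception` is not reached.
Result: 11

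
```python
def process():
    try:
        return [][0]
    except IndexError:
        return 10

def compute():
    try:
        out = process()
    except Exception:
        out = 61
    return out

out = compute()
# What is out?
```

Step-by-step execution trace:
1. `compute()` calls `process()`.
2. In process: `[][0]` raises IndexError; `except IndexError` catches it → returns 10.
3. In compute: `out = process()` → out = 10. No exception reaches compute.
4. `except Exception` is skipped; compute returns 10.
5. out = 10.
Result: 10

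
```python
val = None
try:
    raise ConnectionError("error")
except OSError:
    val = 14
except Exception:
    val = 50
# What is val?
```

Step-by-step execution trace:
1. `raise ConnectionError(...)` raises ConnectionError.
2. `except OSError` matches (ConnectionError is a subclass of OSError) → val = 14.
3. `except Exception` is not reached.
Result: 14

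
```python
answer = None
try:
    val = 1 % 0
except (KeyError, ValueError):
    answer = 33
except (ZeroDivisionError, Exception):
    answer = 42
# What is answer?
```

Step-by-step execution trace:
1. `val = 1 % 0` raises ZeroDivisionError.
2. `except (KeyError, ValueError)` does not match ZeroDivisionError; skipped.
3. `except (ZeroDivisionError, Exception)` matches (ZeroDivisionError is in the tuple) → answer = 42.
Result: 42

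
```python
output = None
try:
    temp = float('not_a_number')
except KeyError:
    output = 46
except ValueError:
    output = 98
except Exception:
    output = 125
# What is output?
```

Step-by-step execution trace:
1. `temp = float('not_a_number')` raises ValueError.
2. `except KeyError` does not match ValueError; skipped.
3. `except ValueError` matches → output = 98.
4. Remaining except clauses are skipped.
Result: 98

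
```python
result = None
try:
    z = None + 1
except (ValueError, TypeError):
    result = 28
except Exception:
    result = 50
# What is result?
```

Step-by-step execution trace:
1. `z = None + 1` raises TypeError.
2. `except (ValueError, TypeError)` matches (TypeError is in the tuple) → result = 28.
3. `except Exception` is not reached.
Result: 28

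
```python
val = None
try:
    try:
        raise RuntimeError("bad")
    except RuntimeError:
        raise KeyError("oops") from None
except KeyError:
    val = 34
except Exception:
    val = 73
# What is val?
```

Step-by-step execution trace:
1. Inner try raises RuntimeError; inner `except RuntimeError` catches it.
2. `raise KeyError(...) from None` raises KeyError (from None suppresses __context__, but the active exception is still KeyError).
3. Outer `except KeyError` matches → val = 34.
4. `except Exception` is not reached.
Result: 34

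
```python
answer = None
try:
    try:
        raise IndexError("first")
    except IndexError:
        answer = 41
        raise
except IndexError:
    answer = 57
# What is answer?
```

Step-by-step execution trace:
1. Inner try: `raise IndexError("first")` raises IndexError.
2. Inner `except IndexError` matches → answer = 41.
3. bare `raise` re-raises the same IndexError.
4. Outer `except IndexError` matches → answer = 57.
Result: 57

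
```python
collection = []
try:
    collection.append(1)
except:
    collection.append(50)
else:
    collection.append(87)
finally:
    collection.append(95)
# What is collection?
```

Step-by-step execution trace:
1. try: `collection.append(1)` → collection = [1]. No exception raised.
2. `except` is skipped.
3. `else` runs: `collection.append(87)` → collection = [1, 87].
4. `finally` always runs: `collection.append(95)` → collection = [1, 87, 95].
Result: [1, 87, 95]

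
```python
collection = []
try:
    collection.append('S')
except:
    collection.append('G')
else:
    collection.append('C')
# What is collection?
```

Step-by-step execution trace:
1. try: `collection.append('S')` → collection = ['S']. No exception raised.
2. `except` is skipped.
3. `else` runs (try completed without exception): `collection.append('C')` → collection = ['S', 'C'].
Result: ['S', 'C']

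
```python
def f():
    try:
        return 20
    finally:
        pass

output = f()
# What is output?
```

Step-by-step execution trace:
1. `f()` enters try: `return 20` sets pending return value 20.
2. Before returning, `finally: pass` runs (no effect).
3. f() returns 20 → output = 20.
Result: 20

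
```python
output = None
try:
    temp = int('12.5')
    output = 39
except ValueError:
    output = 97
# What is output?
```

Step-by-step execution trace:
1. `temp = int('12.5')` raises ValueError.
2. `output = 39` is not reached.
3. `except ValueError` matches → output = 97.
Result: 97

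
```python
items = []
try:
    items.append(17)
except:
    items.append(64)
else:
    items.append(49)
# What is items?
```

Step-by-step execution trace:
1. try: `items.append(17)` → items = [17]. No exception raised.
2. `except` is skipped.
3. `else` runs (try completed without exception): `items.append(49)` → items = [17, 49].
Result: [17, 49]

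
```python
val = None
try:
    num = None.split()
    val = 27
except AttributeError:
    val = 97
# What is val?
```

Step-by-step execution trace:
1. `num = None.split()` raises AttributeError.
2. `val = 27` is not reached.
3. `except AttributeError` matches → val = 97.
Result: 97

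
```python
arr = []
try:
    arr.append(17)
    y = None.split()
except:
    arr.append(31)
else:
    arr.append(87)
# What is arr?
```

Step-by-step execution trace:
1. try: `arr.append(17)` → arr = [17].
2. `y = None.split()` raises AttributeError.
3. bare `except` matches → `arr.append(31)` → arr = [17, 31].
4. `else` is skipped (an exception was raised).
Result: [17, 31]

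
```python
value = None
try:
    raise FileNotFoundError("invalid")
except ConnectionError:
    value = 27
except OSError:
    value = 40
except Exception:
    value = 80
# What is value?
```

Step-by-step execution trace:
1. `raise FileNotFoundError(...)` raises FileNotFoundError.
2. `except ConnectionError` does not match (FileNotFoundError is not a subclass of ConnectionError); skipped.
3. `except OSError` matches (FileNotFoundError is a subclass of OSError) → value = 40.
4. `except Exception` is not reached.
Result: 40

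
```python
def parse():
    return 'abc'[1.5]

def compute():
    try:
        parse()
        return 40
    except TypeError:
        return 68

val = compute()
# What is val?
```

Step-by-step execution trace:
1. `compute()` calls `parse()`.
2. `parse()` evaluates `'abc'[1.5]`, which raises TypeError; it propagates to the caller.
3. `return 40` is not reached.
4. `except TypeError` in compute matches → returns 68.
5. val = 68.
Result: 68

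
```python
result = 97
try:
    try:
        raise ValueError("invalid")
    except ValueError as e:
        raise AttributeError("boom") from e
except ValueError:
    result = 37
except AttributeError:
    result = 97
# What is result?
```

Step-by-step execution trace:
1. Inner try raises ValueError; inner `except ValueError as e` catches it.
2. `raise AttributeError(...) from e` raises AttributeError (ValueError is attached as __cause__, but only AttributeError is active).
3. Outer `except ValueError` does not match AttributeError; skipped.
4. Outer `except AttributeError` matches → result = 97.
Result: 97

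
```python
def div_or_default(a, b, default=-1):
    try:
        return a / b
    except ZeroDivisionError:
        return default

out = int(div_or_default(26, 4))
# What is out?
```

Step-by-step execution trace:
1. `div_or_default(26, 4)` enters try: `return 26 / 4` → returns 6.5. No exception raised.
2. `except ZeroDivisionError` is skipped.
3. `int(6.5)` → 6 → out = 6.
Result: 6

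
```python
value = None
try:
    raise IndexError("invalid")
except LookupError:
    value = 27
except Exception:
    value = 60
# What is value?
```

Step-by-step execution trace:
1. `raise IndexError(...)` raises IndexError.
2. `except LookupError` matches (IndexError is a subclass of LookupError) → value = 27.
3. `except Exception` is not reached.
Result: 27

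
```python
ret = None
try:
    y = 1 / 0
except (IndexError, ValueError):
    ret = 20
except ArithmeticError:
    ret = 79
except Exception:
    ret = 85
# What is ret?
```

Step-by-step execution trace:
1. `y = 1 / 0` raises ZeroDivisionError.
2. `except (IndexError, ValueError)` does not match ZeroDivisionError; skipped.
3. `except ArithmeticError` matches (ZeroDivisionError is a subclass of ArithmeticError) → ret = 79.
4. `except Exception` is not reached.
Result: 79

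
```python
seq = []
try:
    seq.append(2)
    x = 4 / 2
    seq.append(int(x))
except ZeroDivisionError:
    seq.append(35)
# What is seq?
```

Step-by-step execution trace:
1. try: `seq.append(2)` → seq = [2].
2. `x = 4 / 2` → x = 2.0. No exception raised.
3. `seq.append(int(x))` → seq = [2, 2].
4. `except ZeroDivisionError` is skipped (no exception was raised).
Result: [2, 2]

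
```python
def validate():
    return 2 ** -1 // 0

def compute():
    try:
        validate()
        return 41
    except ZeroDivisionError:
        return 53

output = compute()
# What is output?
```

Step-by-step execution trace:
1. `compute()` calls `validate()`.
2. `validate()` evaluates `2 ** -1 // 0`, which raises ZeroDivisionError; it propagates to the caller.
3. `return 41` is not reached.
4. `except ZeroDivisionError` in compute matches → returns 53.
5. output = 53.
Result: 53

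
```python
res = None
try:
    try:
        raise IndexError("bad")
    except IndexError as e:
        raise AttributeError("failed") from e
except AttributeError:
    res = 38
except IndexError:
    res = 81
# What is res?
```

Step-by-step execution trace:
1. Inner try raises IndexError; inner `except IndexError as e` catches it.
2. `raise AttributeError(...) from e` raises AttributeError (IndexError is attached as __cause__, but only AttributeError is active).
3. Outer `except AttributeError` matches → res = 38.
4. `except IndexError` is not reached.
Result: 38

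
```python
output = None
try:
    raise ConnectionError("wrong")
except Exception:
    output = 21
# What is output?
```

Step-by-step execution trace:
1. `raise ConnectionError(...)` raises ConnectionError.
2. `except Exception` matches (ConnectionError is a subclass of Exception) → output = 21.
Result: 21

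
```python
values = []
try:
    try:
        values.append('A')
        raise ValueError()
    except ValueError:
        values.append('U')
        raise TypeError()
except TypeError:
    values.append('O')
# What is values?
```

Step-by-step execution trace:
1. Inner try: `values.append('A')` → values = ['A'].
2. `raise ValueError()` raises ValueError.
3. Inner `except ValueError` matches → `values.append('U')` → values = ['A', 'U'].
4. `raise TypeError()` raises TypeError; propagates to outer try.
5. Outer `except TypeError` matches → `values.append('O')` → values = ['A', 'U', 'O'].
Result: ['A', 'U', 'O']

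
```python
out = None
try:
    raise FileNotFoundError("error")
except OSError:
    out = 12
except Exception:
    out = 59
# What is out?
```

Step-by-step execution trace:
1. `raise FileNotFoundError(...)` raises FileNotFoundError.
2. `except OSError` matches (FileNotFoundError is a subclass of OSError) → out = 12.
3. `except Exception` is not reached.
Result: 12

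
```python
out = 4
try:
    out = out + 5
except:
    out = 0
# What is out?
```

Step-by-step execution trace:
1. out starts at 4.
2. try: `out = out + 5` → out = 9. No exception raised.
3. `except` is skipped.
Result: 9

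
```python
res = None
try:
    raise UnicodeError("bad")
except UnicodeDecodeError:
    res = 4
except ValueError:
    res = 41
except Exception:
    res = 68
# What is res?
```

Step-by-step execution trace:
1. `raise UnicodeError(...)` raises UnicodeError.
2. `except UnicodeDecodeError` does not match (UnicodeError is not a subclass of UnicodeDecodeError); skipped.
3. `except ValueError` matches (UnicodeError is a subclass of ValueError) → res = 41.
4. `except Exception` is not reached.
Result: 41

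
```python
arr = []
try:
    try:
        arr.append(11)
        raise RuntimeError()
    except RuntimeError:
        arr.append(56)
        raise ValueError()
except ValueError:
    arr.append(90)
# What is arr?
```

Step-by-step execution trace:
1. Inner try: `arr.append(11)` → arr = [11].
2. `raise RuntimeError()` raises RuntimeError.
3. Inner `except RuntimeError` matches → `arr.append(56)` → arr = [11, 56].
4. `raise ValueError()` raises ValueError; propagates to outer try.
5. Outer `except ValueError` matches → `arr.append(90)` → arr = [11, 56, 90].
Result: [11, 56, 90]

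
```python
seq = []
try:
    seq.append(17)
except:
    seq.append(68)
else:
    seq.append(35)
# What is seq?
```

Step-by-step execution trace:
1. try: `seq.append(17)` → seq = [17]. No exception raised.
2. `except` is skipped.
3. `else` runs (try completed without exception): `seq.append(35)` → seq = [17, 35].
Result: [17, 35]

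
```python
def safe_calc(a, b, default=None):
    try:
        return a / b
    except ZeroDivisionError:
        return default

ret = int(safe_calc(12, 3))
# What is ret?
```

Step-by-step execution trace:
1. `safe_calc(12, 3)` enters try: `return 12 / 3` → returns 4.0. No exception raised.
2. `except ZeroDivisionError` is skipped.
3. `int(4.0)` → 4 → ret = 4.
Result: 4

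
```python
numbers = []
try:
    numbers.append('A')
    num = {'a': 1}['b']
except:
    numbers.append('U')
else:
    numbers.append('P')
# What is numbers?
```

Step-by-step execution trace:
1. try: `numbers.append('A')` → numbers = ['A'].
2. `num = {'a': 1}['b']` raises KeyError.
3. bare `except` matches → `numbers.append('U')` → numbers = ['A', 'U'].
4. `else` is skipped (an exception was raised).
Result: ['A', 'U']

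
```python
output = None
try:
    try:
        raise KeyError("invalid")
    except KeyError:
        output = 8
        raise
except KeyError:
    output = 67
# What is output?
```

Step-by-step execution trace:
1. Inner try: `raise KeyError("invalid")` raises KeyError.
2. Inner `except KeyError` matches → output = 8.
3. bare `raise` re-raises the same KeyError.
4. Outer `except KeyError` matches → output = 67.
Result: 67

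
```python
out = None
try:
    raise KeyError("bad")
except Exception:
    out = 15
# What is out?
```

Step-by-step execution trace:
1. `raise KeyError(...)` raises KeyError.
2. `except Exception` matches (KeyError is a subclass of Exception) → out = 15.
Result: 15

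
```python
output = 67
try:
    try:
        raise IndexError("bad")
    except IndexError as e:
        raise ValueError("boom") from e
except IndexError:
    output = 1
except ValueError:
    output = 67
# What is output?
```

Step-by-step execution trace:
1. Inner try raises IndexError; inner `except IndexError as e` catches it.
2. `raise ValueError(...) from e` raises ValueError (IndexError is attached as __cause__, but only ValueError is active).
3. Outer `except IndexError` does not match ValueError; skipped.
4. Outer `except ValueError` matches → output = 67.
Result: 67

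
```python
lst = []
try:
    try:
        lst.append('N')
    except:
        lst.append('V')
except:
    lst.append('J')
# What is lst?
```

Step-by-step execution trace:
1. Inner try: `lst.append('N')` → lst = ['N']. No exception raised.
2. Inner `except` is skipped.
3. Inner try completes normally; outer `except` is skipped.
Result: ['N']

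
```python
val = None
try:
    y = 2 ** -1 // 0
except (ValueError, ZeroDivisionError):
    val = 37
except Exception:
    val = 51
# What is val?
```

Step-by-step execution trace:
1. `y = 2 ** -1 // 0` raises ZeroDivisionError.
2. `except (ValueError, ZeroDivisionError)` matches (ZeroDivisionError is in the tuple) → val = 37.
3. `except Exception` is not reached.
Result: 37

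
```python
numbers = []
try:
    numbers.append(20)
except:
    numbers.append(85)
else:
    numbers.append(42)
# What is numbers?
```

Step-by-step execution trace:
1. try: `numbers.append(20)` → numbers = [20]. No exception raised.
2. `except` is skipped.
3. `else` runs (try completed without exception): `numbers.append(42)` → numbers = [20, 42].
Result: [20, 42]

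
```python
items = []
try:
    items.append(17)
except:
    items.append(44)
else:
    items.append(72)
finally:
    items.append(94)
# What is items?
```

Step-by-step execution trace:
1. try: `items.append(17)` → items = [17]. No exception raised.
2. `except` is skipped.
3. `else` runs: `items.append(72)` → items = [17, 72].
4. `finally` always runs: `items.append(94)` → items = [17, 72, 94].
Result: [17, 72, 94]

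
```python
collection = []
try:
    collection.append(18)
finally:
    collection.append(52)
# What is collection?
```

Step-by-step execution trace:
1. try: `collection.append(18)` → collection = [18].
2. The try body completes without raising.
3. finally always runs: `collection.append(52)` → collection = [18, 52].
Result: [18, 52]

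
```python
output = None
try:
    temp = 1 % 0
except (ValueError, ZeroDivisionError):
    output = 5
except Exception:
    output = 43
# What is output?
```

Step-by-step execution trace:
1. `temp = 1 % 0` raises ZeroDivisionError.
2. `except (ValueError, ZeroDivisionError)` matches (ZeroDivisionError is in the tuple) → output = 5.
3. `except Exception` is not reached.
Result: 5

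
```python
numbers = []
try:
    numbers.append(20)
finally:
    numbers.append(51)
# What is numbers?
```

Step-by-step execution trace:
1. try: `numbers.append(20)` → numbers = [20].
2. The try body completes without raising.
3. finally always runs: `numbers.append(51)` → numbers = [20, 51].
Result: [20, 51]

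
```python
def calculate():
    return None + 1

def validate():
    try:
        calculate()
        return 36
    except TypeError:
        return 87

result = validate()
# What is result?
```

Step-by-step execution trace:
1. `validate()` calls `calculate()`.
2. `calculate()` evaluates `None + 1`, which raises TypeError; it propagates to the caller.
3. `return 36` is not reached.
4. `except TypeError` in validate matches → returns 87.
5. result = 87.
Result: 87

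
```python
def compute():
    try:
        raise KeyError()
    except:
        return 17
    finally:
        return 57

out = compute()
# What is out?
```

Step-by-step execution trace:
1. `compute()` enters try: `raise KeyError()` raises KeyError.
2. bare `except` matches → `return 17` sets pending return value 17.
3. Before returning, `finally: return 57` runs and overrides the pending return.
4. compute() returns 57 → out = 57.
Result: 57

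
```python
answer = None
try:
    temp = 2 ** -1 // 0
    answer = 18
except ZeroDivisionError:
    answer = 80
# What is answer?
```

Step-by-step execution trace:
1. `temp = 2 ** -1 // 0` raises ZeroDivisionError.
2. `answer = 18` is not reached.
3. `except ZeroDivisionError` matches → answer = 80.
Result: 80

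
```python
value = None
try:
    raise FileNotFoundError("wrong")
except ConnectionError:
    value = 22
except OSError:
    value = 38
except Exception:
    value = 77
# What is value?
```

Step-by-step execution trace:
1. `raise FileNotFoundError(...)` raises FileNotFoundError.
2. `except ConnectionError` does not match (FileNotFoundError is not a subclass of ConnectionError); skipped.
3. `except OSError` matches (FileNotFoundError is a subclass of OSError) → value = 38.
4. `except Exception` is not reached.
Result: 38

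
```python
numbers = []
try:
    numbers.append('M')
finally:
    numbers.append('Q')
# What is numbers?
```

Step-by-step execution trace:
1. try: `numbers.append('M')` → numbers = ['M'].
2. The try body completes without raising.
3. finally always runs: `numbers.append('Q')` → numbers = ['M', 'Q'].
Result: ['M', 'Q']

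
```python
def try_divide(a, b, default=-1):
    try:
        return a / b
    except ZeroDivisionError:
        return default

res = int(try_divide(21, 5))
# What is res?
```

Step-by-step execution trace:
1. `try_divide(21, 5)` enters try: `return 21 / 5` → returns 4.2. No exception raised.
2. `except ZeroDivisionError` is skipped.
3. `int(4.2)` → 4 → res = 4.
Result: 4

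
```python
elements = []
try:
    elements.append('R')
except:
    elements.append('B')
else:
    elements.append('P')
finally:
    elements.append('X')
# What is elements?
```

Step-by-step execution trace:
1. try: `elements.append('R')` → elements = ['R']. No exception raised.
2. `except` is skipped.
3. `else` runs: `elements.append('P')` → elements = ['R', 'P'].
4. `finally` always runs: `elements.append('X')` → elements = ['R', 'P', 'X'].
Result: ['R', 'P', 'X']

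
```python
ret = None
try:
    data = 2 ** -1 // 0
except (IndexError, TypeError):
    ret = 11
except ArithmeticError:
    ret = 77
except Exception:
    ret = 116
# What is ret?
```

Step-by-step execution trace:
1. `data = 2 ** -1 // 0` raises ZeroDivisionError.
2. `except (IndexError, TypeError)` does not match ZeroDivisionError; skipped.
3. `except ArithmeticError` matches (ZeroDivisionError is a subclass of ArithmeticError) → ret = 77.
4. `except Exception` is not reached.
Result: 77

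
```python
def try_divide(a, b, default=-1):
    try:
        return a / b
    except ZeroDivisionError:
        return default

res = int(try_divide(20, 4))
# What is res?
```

Step-by-step execution trace:
1. `try_divide(20, 4)` enters try: `return 20 / 4` → returns 5.0. No exception raised.
2. `except ZeroDivisionError` is skipped.
3. `int(5.0)` → 5 → res = 5.
Result: 5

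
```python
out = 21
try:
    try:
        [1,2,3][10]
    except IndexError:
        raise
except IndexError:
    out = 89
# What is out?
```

Step-by-step execution trace:
1. Inner try: `[1,2,3][10]` raises IndexError.
2. Inner `except IndexError` matches; bare `raise` re-raises the same IndexError.
3. Outer `except IndexError` matches → out = 89.
Result: 89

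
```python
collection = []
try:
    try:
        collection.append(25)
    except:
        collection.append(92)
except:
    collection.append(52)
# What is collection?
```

Step-by-step execution trace:
1. Inner try: `collection.append(25)` → collection = [25]. No exception raised.
2. Inner `except` is skipped.
3. Inner try completes normally; outer `except` is skipped.
Result: [25]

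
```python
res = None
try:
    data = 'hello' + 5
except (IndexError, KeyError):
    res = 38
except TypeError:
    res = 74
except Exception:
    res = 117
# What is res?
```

Step-by-step execution trace:
1. `data = 'hello' + 5` raises TypeError.
2. `except (IndexError, KeyError)` does not match TypeError; skipped.
3. `except TypeError` matches (exact type match) → res = 74.
4. `except Exception` is not reached.
Result: 74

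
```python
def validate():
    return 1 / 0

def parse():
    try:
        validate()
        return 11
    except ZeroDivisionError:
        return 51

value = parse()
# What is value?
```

Step-by-step execution trace:
1. `parse()` calls `validate()`.
2. `validate()` evaluates `1 / 0`, which raises ZeroDivisionError; it propagates to the caller.
3. `return 11` is not reached.
4. `except ZeroDivisionError` in parse matches → returns 51.
5. value = 51.
Result: 51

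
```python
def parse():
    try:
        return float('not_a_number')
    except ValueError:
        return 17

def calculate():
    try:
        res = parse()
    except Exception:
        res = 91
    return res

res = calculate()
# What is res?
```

Step-by-step execution trace:
1. `calculate()` calls `parse()`.
2. In parse: `float('not_a_number')` raises ValueError; `except ValueError` catches it → returns 17.
3. In calculate: `res = parse()` → res = 17. No exception reaches calculate.
4. `except Exception` is skipped; calculate returns 17.
5. res = 17.
Result: 17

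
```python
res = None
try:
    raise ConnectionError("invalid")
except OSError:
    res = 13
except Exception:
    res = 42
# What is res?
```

Step-by-step execution trace:
1. `raise ConnectionError(...)` raises ConnectionError.
2. `except OSError` matches (ConnectionError is a subclass of OSError) → res = 13.
3. `except Exception` is not reached.
Result: 13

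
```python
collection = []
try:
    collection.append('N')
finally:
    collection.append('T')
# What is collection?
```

Step-by-step execution trace:
1. try: `collection.append('N')` → collection = ['N'].
2. The try body completes without raising.
3. finally always runs: `collection.append('T')` → collection = ['N', 'T'].
Result: ['N', 'T']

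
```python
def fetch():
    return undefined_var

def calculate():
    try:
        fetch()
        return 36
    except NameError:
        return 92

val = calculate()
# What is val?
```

Step-by-step execution trace:
1. `calculate()` calls `fetch()`.
2. `fetch()` evaluates `undefined_var`, which raises NameError; it propagates to the caller.
3. `return 36` is not reached.
4. `except NameError` in calculate matches → returns 92.
5. val = 92.
Result: 92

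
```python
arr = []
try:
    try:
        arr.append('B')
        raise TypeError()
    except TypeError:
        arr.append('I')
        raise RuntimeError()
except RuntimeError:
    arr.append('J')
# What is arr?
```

Step-by-step execution trace:
1. Inner try: `arr.append('B')` → arr = ['B'].
2. `raise TypeError()` raises TypeError.
3. Inner `except TypeError` matches → `arr.append('I')` → arr = ['B', 'I'].
4. `raise RuntimeError()` raises RuntimeError; propagates to outer try.
5. Outer `except RuntimeError` matches → `arr.append('J')` → arr = ['B', 'I', 'J'].
Result: ['B', 'I', 'J']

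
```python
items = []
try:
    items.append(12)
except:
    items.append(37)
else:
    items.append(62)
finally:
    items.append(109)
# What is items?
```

Step-by-step execution trace:
1. try: `items.append(12)` → items = [12]. No exception raised.
2. `except` is skipped.
3. `else` runs: `items.append(62)` → items = [12, 62].
4. `finally` always runs: `items.append(109)` → items = [12, 62, 109].
Result: [12, 62, 109]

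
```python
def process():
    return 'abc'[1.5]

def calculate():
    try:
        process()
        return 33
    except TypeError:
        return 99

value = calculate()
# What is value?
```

Step-by-step execution trace:
1. `calculate()` calls `process()`.
2. `process()` evaluates `'abc'[1.5]`, which raises TypeError; it propagates to the caller.
3. `return 33` is not reached.
4. `except TypeError` in calculate matches → returns 99.
5. value = 99.
Result: 99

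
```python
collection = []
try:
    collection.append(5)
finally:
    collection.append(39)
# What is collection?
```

Step-by-step execution trace:
1. try: `collection.append(5)` → collection = [5].
2. The try body completes without raising.
3. finally always runs: `collection.append(39)` → collection = [5, 39].
Result: [5, 39]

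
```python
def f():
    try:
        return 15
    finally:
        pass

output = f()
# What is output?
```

Step-by-step execution trace:
1. `f()` enters try: `return 15` sets pending return value 15.
2. Before returning, `finally: pass` runs (no effect).
3. f() returns 15 → output = 15.
Result: 15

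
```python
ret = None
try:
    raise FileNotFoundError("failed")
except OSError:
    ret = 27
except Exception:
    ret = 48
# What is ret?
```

Step-by-step execution trace:
1. `raise FileNotFoundError(...)` raises FileNotFoundError.
2. `except OSError` matches (FileNotFoundError is a subclass of OSError) → ret = 27.
3. `except Exception` is not reached.
Result: 27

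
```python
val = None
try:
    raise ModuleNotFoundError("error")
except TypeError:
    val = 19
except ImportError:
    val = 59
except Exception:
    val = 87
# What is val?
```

Step-by-step execution trace:
1. `raise ModuleNotFoundError(...)` raises ModuleNotFoundError.
2. `except TypeError` does not match (ModuleNotFoundError is not a subclass of TypeError); skipped.
3. `except ImportError` matches (ModuleNotFoundError is a subclass of ImportError) → val = 59.
4. `except Exception` is not reached.
Result: 59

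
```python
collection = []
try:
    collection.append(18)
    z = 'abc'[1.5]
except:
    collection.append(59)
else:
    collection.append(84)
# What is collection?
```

Step-by-step execution trace:
1. try: `collection.append(18)` → collection = [18].
2. `z = 'abc'[1.5]` raises TypeError.
3. bare `except` matches → `collection.append(59)` → collection = [18, 59].
4. `else` is skipped (an exception was raised).
Result: [18, 59]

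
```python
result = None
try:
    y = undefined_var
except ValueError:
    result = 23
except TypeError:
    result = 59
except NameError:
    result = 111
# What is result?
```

Step-by-step execution trace:
1. `y = undefined_var` raises NameError.
2. `except ValueError` does not match NameError; skipped.
3. `except TypeError` does not match NameError; skipped.
4. `except NameError` matches → result = 111.
Result: 111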